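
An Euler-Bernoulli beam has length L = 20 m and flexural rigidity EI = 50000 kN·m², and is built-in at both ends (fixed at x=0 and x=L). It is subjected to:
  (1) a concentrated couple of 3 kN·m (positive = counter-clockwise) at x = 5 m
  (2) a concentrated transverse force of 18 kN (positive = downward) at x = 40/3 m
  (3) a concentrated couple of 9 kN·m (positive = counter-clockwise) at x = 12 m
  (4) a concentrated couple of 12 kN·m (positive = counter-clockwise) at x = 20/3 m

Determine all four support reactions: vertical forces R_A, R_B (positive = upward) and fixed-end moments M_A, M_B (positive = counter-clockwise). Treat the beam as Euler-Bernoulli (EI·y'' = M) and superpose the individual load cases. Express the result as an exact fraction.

R_A = 75401/12000 kN, M_A = 34781/1200 kN·m, R_B = 140599/12000 kN, M_B = -56779/1200 kN·m

Load 1 — applied couple M₀=3 kN·m at a=5 m (b=L-a=15):
  R_A = 6M₀ab/L³ = 6·3·5·15/20³ = 27/160 kN
  M_A = M₀b(2a-b)/L² = 3·15·(2·5-15)/20² = -9/16 kN·m
  R_B = -6M₀ab/L³ = -6·3·5·15/20³ = -27/160 kN
  M_B = M₀a(2b-a)/L² = 3·5·(2·15-5)/20² = 15/16 kN·m
Load 2 — point force P=18 kN at a=40/3 m (b=L-a=20/3):
  R_A = Pb²(3a+b)/L³ = 18·(20/3)²·(3·(40/3)+(20/3))/20³ = 14/3 kN
  M_A = Pab²/L² = 18·(40/3)·(20/3)²/20² = 80/3 kN·m
  R_B = Pa²(a+3b)/L³ = 18·(40/3)²·((40/3)+3·(20/3))/20³ = 40/3 kN
  M_B = -Pa²b/L² = -18·(40/3)²·(20/3)/20² = -160/3 kN·m
Load 3 — applied couple M₀=9 kN·m at a=12 m (b=L-a=8):
  R_A = 6M₀ab/L³ = 6·9·12·8/20³ = 81/125 kN
  M_A = M₀b(2a-b)/L² = 9·8·(2·12-8)/20² = 72/25 kN·m
  R_B = -6M₀ab/L³ = -6·9·12·8/20³ = -81/125 kN
  M_B = M₀a(2b-a)/L² = 9·12·(2·8-12)/20² = 27/25 kN·m
Load 4 — applied couple M₀=12 kN·m at a=20/3 m (b=L-a=40/3):
  R_A = 6M₀ab/L³ = 6·12·(20/3)·(40/3)/20³ = 4/5 kN
  M_A = M₀b(2a-b)/L² = 12·(40/3)·(2·(20/3)-(40/3))/20² = 0 kN·m
  R_B = -6M₀ab/L³ = -6·12·(20/3)·(40/3)/20³ = -4/5 kN
  M_B = M₀a(2b-a)/L² = 12·(20/3)·(2·(40/3)-(20/3))/20² = 4 kN·m
Superposition: R_A = 75401/12000 kN, M_A = 34781/1200 kN·m, R_B = 140599/12000 kN, M_B = -56779/1200 kN·m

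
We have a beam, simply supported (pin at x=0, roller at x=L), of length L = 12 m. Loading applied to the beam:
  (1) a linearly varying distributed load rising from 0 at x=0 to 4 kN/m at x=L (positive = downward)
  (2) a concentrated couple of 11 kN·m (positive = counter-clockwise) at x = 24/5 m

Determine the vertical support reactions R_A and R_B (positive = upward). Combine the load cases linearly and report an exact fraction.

R_A = 107/12 kN, R_B = 181/12 kN

Load 1 — triangular load w₀=4 kN/m (0→w₀ over full span):
  R_A = w₀L/6 = 4·12/6 = 8 kN
  R_B = w₀L/3 = 4·12/3 = 16 kN
Load 2 — applied couple M₀=11 kN·m at a=24/5 m (b=L-a=36/5):
  R_A = M₀/L = 11/12 kN
  R_B = -M₀/L = -11/12 kN
Superposition: R_A = 107/12 kN, R_B = 181/12 kN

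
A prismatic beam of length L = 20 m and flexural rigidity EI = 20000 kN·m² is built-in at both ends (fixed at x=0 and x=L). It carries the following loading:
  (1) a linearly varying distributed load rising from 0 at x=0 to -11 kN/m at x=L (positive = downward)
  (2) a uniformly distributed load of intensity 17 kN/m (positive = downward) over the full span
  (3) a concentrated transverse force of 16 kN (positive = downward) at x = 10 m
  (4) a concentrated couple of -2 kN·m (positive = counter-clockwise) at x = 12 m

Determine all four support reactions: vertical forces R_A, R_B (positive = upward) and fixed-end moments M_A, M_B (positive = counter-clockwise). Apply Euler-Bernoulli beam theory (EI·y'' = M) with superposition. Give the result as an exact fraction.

R_A = 18107/125 kN, M_A = 11484/25 kN·m, R_B = 12643/125 kN, M_B = -29018/75 kN·m

Load 1 — triangular load w₀=-11 kN/m (0→w₀ over full span):
  R_A = 3w₀L/20 = 3·(-11)·20/20 = -33 kN
  M_A = w₀L²/30 = (-11)·20²/30 = -440/3 kN·m
  R_B = 7w₀L/20 = 7·(-11)·20/20 = -77 kN
  M_B = -w₀L²/20 = -(-11)·20²/20 = 220 kN·m
Load 2 — uniform load w=17 kN/m over full span:
  R_A = wL/2 = 17·20/2 = 170 kN
  M_A = wL²/12 = 17·20²/12 = 1700/3 kN·m
  R_B = wL/2 = 17·20/2 = 170 kN
  M_B = -wL²/12 = -17·20²/12 = -1700/3 kN·m
Load 3 — point force P=16 kN at a=10 m (b=L-a=10):
  R_A = Pb²(3a+b)/L³ = 16·10²·(3·10+10)/20³ = 8 kN
  M_A = Pab²/L² = 16·10·10²/20² = 40 kN·m
  R_B = Pa²(a+3b)/L³ = 16·10²·(10+3·10)/20³ = 8 kN
  M_B = -Pa²b/L² = -16·10²·10/20² = -40 kN·m
Load 4 — applied couple M₀=-2 kN·m at a=12 m (b=L-a=8):
  R_A = 6M₀ab/L³ = 6·(-2)·12·8/20³ = -18/125 kN
  M_A = M₀b(2a-b)/L² = (-2)·8·(2·12-8)/20² = -16/25 kN·m
  R_B = -6M₀ab/L³ = -6·(-2)·12·8/20³ = 18/125 kN
  M_B = M₀a(2b-a)/L² = (-2)·12·(2·8-12)/20² = -6/25 kN·m
Superposition: R_A = 18107/125 kN, M_A = 11484/25 kN·m, R_B = 12643/125 kN, M_B = -29018/75 kN·m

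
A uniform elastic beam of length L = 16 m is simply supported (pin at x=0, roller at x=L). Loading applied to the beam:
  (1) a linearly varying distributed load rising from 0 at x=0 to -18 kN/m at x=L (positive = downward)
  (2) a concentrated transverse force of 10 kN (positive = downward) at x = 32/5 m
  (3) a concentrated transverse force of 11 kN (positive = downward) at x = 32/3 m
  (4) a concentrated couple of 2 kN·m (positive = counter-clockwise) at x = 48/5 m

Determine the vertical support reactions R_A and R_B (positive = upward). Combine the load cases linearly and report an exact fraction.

Load 1 — triangular load w₀=-18 kN/m (0→w₀ over full span):
  R_A = w₀L/6 = (-18)·16/6 = -48 kN
  R_B = w₀L/3 = (-18)·16/3 = -96 kN
Load 2 — point force P=10 kN at a=32/5 m (b=L-a=48/5):
  R_A = Pb/L = 10·(48/5)/16 = 6 kN
  R_B = Pa/L = 10·(32/5)/16 = 4 kN
Load 3 — point force P=11 kN at a=32/3 m (b=L-a=16/3):
  R_A = Pb/L = 11·(16/3)/16 = 11/3 kN
  R_B = Pa/L = 11·(32/3)/16 = 22/3 kN
Load 4 — applied couple M₀=2 kN·m at a=48/5 m (b=L-a=32/5):
  R_A = M₀/L = 2/16 = 1/8 kN
  R_B = -M₀/L = -2/16 = -1/8 kN
Superposition: R_A = -917/24 kN, R_B = -2035/24 kN

R_A = -917/24 kN, R_B = -2035/24 kN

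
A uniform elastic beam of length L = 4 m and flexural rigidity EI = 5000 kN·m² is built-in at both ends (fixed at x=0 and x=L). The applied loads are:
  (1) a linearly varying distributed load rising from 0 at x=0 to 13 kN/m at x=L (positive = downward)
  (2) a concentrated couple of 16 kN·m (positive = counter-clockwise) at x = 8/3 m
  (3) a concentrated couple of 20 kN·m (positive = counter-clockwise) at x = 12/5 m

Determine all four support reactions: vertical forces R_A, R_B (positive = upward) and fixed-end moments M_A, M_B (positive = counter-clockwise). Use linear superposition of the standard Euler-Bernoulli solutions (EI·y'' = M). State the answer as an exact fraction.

R_A = 61/3 kN, M_A = 56/3 kN·m, R_B = 17/3 kN, M_B = -8 kN·m

Load 1 — triangular load w₀=13 kN/m (0→w₀ over full span):
  R_A = 3w₀L/20 = 3·13·4/20 = 39/5 kN
  M_A = w₀L²/30 = 13·4²/30 = 104/15 kN·m
  R_B = 7w₀L/20 = 7·13·4/20 = 91/5 kN
  M_B = -w₀L²/20 = -13·4²/20 = -52/5 kN·m
Load 2 — applied couple M₀=16 kN·m at a=8/3 m (b=L-a=4/3):
  R_A = 6M₀ab/L³ = 6·16·(8/3)·(4/3)/4³ = 16/3 kN
  M_A = M₀b(2a-b)/L² = 16·(4/3)·(2·(8/3)-(4/3))/4² = 16/3 kN·m
  R_B = -6M₀ab/L³ = -6·16·(8/3)·(4/3)/4³ = -16/3 kN
  M_B = M₀a(2b-a)/L² = 16·(8/3)·(2·(4/3)-(8/3))/4² = 0 kN·m
Load 3 — applied couple M₀=20 kN·m at a=12/5 m (b=L-a=8/5):
  R_A = 6M₀ab/L³ = 6·20·(12/5)·(8/5)/4³ = 36/5 kN
  M_A = M₀b(2a-b)/L² = 20·(8/5)·(2·(12/5)-(8/5))/4² = 32/5 kN·m
  R_B = -6M₀ab/L³ = -6·20·(12/5)·(8/5)/4³ = -36/5 kN
  M_B = M₀a(2b-a)/L² = 20·(12/5)·(2·(8/5)-(12/5))/4² = 12/5 kN·m
Superposition: R_A = 61/3 kN, M_A = 56/3 kN·m, R_B = 17/3 kN, M_B = -8 kN·m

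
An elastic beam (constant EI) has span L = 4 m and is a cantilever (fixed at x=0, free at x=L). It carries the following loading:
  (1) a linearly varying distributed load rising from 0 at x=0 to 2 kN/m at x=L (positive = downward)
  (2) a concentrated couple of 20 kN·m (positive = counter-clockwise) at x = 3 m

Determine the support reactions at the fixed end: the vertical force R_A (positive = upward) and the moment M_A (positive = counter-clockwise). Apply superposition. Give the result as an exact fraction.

R_A = 4 kN, M_A = -28/3 kN·m

Load 1 — triangular load w₀=2 kN/m (0→w₀ over full span):
  R_A = w₀L/2 = 2·4/2 = 4 kN
  M_A = w₀L²/3 = 2·4²/3 = 32/3 kN·m
Load 2 — applied couple M₀=20 kN·m at a=3 m (b=L-a=1):
  R_A = 0 kN
  M_A = -M₀ = -20 kN·m
Superposition: R_A = 4 kN, M_A = -28/3 kN·m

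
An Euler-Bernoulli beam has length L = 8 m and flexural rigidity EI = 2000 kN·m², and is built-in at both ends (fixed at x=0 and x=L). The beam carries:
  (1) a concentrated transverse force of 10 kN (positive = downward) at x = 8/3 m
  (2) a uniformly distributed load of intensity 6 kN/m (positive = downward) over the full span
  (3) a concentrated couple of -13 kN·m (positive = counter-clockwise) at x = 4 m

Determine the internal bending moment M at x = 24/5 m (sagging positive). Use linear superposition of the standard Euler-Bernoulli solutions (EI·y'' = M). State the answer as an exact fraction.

Load 1 — point force P=10 kN at a=8/3 m (b=L-a=16/3):
  M_1 = Pa²(a+3b)(L-x)/L³ - Pa²b/L²  [x>a] = 10·(8/3)²·((8/3)+3·(16/3))·(8-(24/5))/8³ - 10·(8/3)²·(16/3)/8² = 64/27 kN·m
Load 2 — uniform load w=6 kN/m over full span:
  M_2 = wLx/2 - wL²/12 - wx²/2 = 6·8·(24/5)/2 - 6·8²/12 - 6·(24/5)²/2 = 352/25 kN·m
Load 3 — applied couple M₀=-13 kN·m at a=4 m (b=L-a=4):
  M_3 = R_Ax - M_A - M₀  [x>a] with R_A=-39/16, M_A=-13/4 = (-39/16)·(24/5) - (-13/4) - (-13) = 91/20 kN·m
Superposition: M = Σ M_i = 56701/2700 kN·m ≈ 21.000370 kN·m

M(24/5) = 56701/2700 kN·m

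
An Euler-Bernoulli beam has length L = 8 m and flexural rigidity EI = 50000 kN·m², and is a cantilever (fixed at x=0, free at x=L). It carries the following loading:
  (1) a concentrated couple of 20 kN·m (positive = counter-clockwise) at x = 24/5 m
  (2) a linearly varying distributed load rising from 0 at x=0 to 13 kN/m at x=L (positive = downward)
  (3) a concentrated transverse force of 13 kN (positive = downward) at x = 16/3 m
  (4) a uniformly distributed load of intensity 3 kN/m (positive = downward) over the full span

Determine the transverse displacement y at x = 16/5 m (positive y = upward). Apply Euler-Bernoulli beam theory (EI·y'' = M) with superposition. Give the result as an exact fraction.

Load 1 — applied couple M₀=20 kN·m at a=24/5 m (b=L-a=16/5):
  y_1 = M₀x²/(2EI)  [x≤a] = 20·(16/5)²/(2·50000) = 32/15625 m
Load 2 — triangular load w₀=13 kN/m (0→w₀ over full span):
  y_2 = (w₀Lx³/12-w₀L²x²/6-w₀x⁵/(120L))/EI = (13·8·(16/5)³/12-13·8²·(16/5)²/6-13·(16/5)⁵/(120·8))/50000 = -3341312/146484375 m
Load 3 — point force P=13 kN at a=16/3 m (b=L-a=8/3):
  y_3 = -Px²(3a-x)/(6EI)  [x≤a] = -13·(16/5)²·(3·(16/3)-(16/5))/(6·50000) = -6656/1171875 m
Load 4 — uniform load w=3 kN/m over full span:
  y_4 = -wx²(x²-4Lx+6L²)/(24EI) = -3·(16/5)²·((16/5)²-4·8·(16/5)+6·8²)/(24·50000) = -14592/1953125 m
Superposition: y = Σ y_i = -1655904/48828125 m ≈ -0.033913 m

y(16/5) = -1655904/48828125 m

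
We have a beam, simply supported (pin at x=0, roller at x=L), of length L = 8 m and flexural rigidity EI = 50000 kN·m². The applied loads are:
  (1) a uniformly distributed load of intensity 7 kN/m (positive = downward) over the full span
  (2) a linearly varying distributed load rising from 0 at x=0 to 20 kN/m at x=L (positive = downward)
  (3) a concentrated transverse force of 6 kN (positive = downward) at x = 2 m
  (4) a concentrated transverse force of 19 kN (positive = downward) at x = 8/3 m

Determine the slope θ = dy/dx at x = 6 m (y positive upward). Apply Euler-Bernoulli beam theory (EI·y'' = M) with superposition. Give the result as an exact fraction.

θ(6) = 24943/4050000 rad

Load 1 — uniform load w=7 kN/m over full span:
  θ_1 = -w(L³-6Lx²+4x³)/(24EI) = -7·(8³-6·8·6²+4·6³)/(24·50000) = 77/37500 rad
Load 2 — triangular load w₀=20 kN/m (0→w₀ over full span):
  θ_2 = -w₀(7L⁴-30L²x²+15x⁴)/(360LEI) = -20·(7·8⁴-30·8²·6²+15·6⁴)/(360·8·50000) = 1313/450000 rad
Load 3 — point force P=6 kN at a=2 m (b=L-a=6):
  θ_3 = -Pa(2L²-6Lx+3x²+a²)/(6LEI)  [x>a] = -6·2·(2·8²-6·8·6+3·6²+2²)/(6·8·50000) = 3/12500 rad
Load 4 — point force P=19 kN at a=8/3 m (b=L-a=16/3):
  θ_4 = -Pa(2L²-6Lx+3x²+a²)/(6LEI)  [x>a] = -19·(8/3)·(2·8²-6·8·6+3·6²+(8/3)²)/(6·8·50000) = 1919/2025000 rad
Superposition: θ = Σ θ_i = 24943/4050000 rad ≈ 0.006159 rad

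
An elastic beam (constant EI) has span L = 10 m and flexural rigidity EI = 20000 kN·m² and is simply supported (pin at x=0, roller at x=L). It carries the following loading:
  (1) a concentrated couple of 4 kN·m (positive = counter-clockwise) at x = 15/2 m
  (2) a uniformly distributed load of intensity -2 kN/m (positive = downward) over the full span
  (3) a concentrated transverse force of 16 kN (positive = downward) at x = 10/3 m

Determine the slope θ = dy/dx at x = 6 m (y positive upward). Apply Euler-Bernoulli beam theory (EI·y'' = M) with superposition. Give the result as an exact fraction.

θ(6) = 21809/32400000 rad

Load 1 — applied couple M₀=4 kN·m at a=15/2 m (b=L-a=5/2):
  θ_1 = (M₀x²/(2L)+C₁)/EI  [x≤a] with C₁=M₀(3b²-L²)/(6L)=-65/12 = (4·6²/(2·10)+(-65/12))/20000 = 107/1200000 rad
Load 2 — uniform load w=-2 kN/m over full span:
  θ_2 = -w(L³-6Lx²+4x³)/(24EI) = -(-2)·(10³-6·10·6²+4·6³)/(24·20000) = -37/30000 rad
Load 3 — point force P=16 kN at a=10/3 m (b=L-a=20/3):
  θ_3 = -Pa(2L²-6Lx+3x²+a²)/(6LEI)  [x>a] = -16·(10/3)·(2·10²-6·10·6+3·6²+(10/3)²)/(6·10·20000) = 92/50625 rad
Superposition: θ = Σ θ_i = 21809/32400000 rad ≈ 0.000673 rad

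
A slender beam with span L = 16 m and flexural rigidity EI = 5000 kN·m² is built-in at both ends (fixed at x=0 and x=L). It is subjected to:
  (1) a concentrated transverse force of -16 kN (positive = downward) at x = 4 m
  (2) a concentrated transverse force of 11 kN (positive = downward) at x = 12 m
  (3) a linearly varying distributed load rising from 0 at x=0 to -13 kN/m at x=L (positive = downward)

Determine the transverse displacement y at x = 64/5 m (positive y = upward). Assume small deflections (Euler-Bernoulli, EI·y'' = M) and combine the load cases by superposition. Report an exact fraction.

y(64/5) = 938796/9765625 m

Load 1 — point force P=-16 kN at a=4 m (b=L-a=12):
  y_1 = -Pa²(L-x)²(3bL-(3b+a)(L-x))/(6L³EI)  [x>a] = -(-16)·4²·(16-(64/5))²·(3·12·16-(3·12+4)·(16-(64/5)))/(6·16³·5000) = 448/46875 m
Load 2 — point force P=11 kN at a=12 m (b=L-a=4):
  y_2 = -Pa²(L-x)²(3bL-(3b+a)(L-x))/(6L³EI)  [x>a] = -11·12²·(16-(64/5))²·(3·4·16-(3·4+12)·(16-(64/5)))/(6·16³·5000) = -1188/78125 m
Load 3 — triangular load w₀=-13 kN/m (0→w₀ over full span):
  y_3 = -w₀x²(L-x)²(x+2L)/(120LEI) = -(-13)·(64/5)²·(16-(64/5))²·((64/5)+2·16)/(120·16·5000) = 2981888/29296875 m
Superposition: y = Σ y_i = 938796/9765625 m ≈ 0.096133 m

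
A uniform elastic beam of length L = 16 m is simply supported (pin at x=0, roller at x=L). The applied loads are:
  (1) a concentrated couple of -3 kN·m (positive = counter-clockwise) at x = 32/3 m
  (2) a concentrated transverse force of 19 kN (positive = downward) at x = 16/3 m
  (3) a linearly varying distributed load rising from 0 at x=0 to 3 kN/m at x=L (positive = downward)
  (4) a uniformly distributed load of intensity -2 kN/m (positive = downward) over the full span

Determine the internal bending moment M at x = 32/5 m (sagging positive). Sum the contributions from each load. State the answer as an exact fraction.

Load 1 — applied couple M₀=-3 kN·m at a=32/3 m (b=L-a=16/3):
  M_1 = M₀x/L  [x≤a] = (-3)·(32/5)/16 = -6/5 kN·m
Load 2 — point force P=19 kN at a=16/3 m (b=L-a=32/3):
  M_2 = Pa(L-x)/L  [x>a] = 19·(16/3)·(16-(32/5))/16 = 304/5 kN·m
Load 3 — triangular load w₀=3 kN/m (0→w₀ over full span):
  M_3 = w₀Lx/6 - w₀x³/(6L) = 3·16·(32/5)/6 - 3·(32/5)³/(6·16) = 5376/125 kN·m
Load 4 — uniform load w=-2 kN/m over full span:
  M_4 = wx(L-x)/2 = (-2)·(32/5)·(16-(32/5))/2 = -1536/25 kN·m
Superposition: M = Σ M_i = 5146/125 kN·m ≈ 41.168000 kN·m

M(32/5) = 5146/125 kN·m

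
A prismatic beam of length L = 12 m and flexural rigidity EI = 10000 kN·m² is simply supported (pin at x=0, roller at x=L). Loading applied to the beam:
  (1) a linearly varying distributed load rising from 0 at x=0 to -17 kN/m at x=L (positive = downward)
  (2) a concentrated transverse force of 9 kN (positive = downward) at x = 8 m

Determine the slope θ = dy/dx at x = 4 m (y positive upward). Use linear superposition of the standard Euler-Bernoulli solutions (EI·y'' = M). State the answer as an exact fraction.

Load 1 — triangular load w₀=-17 kN/m (0→w₀ over full span):
  θ_1 = -w₀(7L⁴-30L²x²+15x⁴)/(360LEI) = -(-17)·(7·12⁴-30·12²·4²+15·4⁴)/(360·12·10000) = 884/28125 rad
Load 2 — point force P=9 kN at a=8 m (b=L-a=4):
  θ_2 = -Pb(L²-b²-3x²)/(6LEI)  [x≤a] = -9·4·(12²-4²-3·4²)/(6·12·10000) = -1/250 rad
Superposition: θ = Σ θ_i = 1543/56250 rad ≈ 0.027431 rad

θ(4) = 1543/56250 rad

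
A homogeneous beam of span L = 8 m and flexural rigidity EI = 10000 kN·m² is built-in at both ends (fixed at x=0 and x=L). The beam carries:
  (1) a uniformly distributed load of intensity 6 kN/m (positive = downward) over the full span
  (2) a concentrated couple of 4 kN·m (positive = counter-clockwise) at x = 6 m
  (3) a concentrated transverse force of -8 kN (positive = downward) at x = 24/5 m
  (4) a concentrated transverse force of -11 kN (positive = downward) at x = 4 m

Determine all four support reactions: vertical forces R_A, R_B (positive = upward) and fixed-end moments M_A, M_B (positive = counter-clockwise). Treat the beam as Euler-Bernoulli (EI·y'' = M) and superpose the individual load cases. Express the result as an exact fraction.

R_A = 32493/2000 kN, M_A = 8053/500 kN·m, R_B = 25507/2000 kN, M_B = -6267/500 kN·m

Load 1 — uniform load w=6 kN/m over full span:
  R_A = wL/2 = 6·8/2 = 24 kN
  M_A = wL²/12 = 6·8²/12 = 32 kN·m
  R_B = wL/2 = 6·8/2 = 24 kN
  M_B = -wL²/12 = -6·8²/12 = -32 kN·m
Load 2 — applied couple M₀=4 kN·m at a=6 m (b=L-a=2):
  R_A = 6M₀ab/L³ = 6·4·6·2/8³ = 9/16 kN
  M_A = M₀b(2a-b)/L² = 4·2·(2·6-2)/8² = 5/4 kN·m
  R_B = -6M₀ab/L³ = -6·4·6·2/8³ = -9/16 kN
  M_B = M₀a(2b-a)/L² = 4·6·(2·2-6)/8² = -3/4 kN·m
Load 3 — point force P=-8 kN at a=24/5 m (b=L-a=16/5):
  R_A = Pb²(3a+b)/L³ = (-8)·(16/5)²·(3·(24/5)+(16/5))/8³ = -352/125 kN
  M_A = Pab²/L² = (-8)·(24/5)·(16/5)²/8² = -768/125 kN·m
  R_B = Pa²(a+3b)/L³ = (-8)·(24/5)²·((24/5)+3·(16/5))/8³ = -648/125 kN
  M_B = -Pa²b/L² = -(-8)·(24/5)²·(16/5)/8² = 1152/125 kN·m
Load 4 — point force P=-11 kN at a=4 m (b=L-a=4):
  R_A = Pb²(3a+b)/L³ = (-11)·4²·(3·4+4)/8³ = -11/2 kN
  M_A = Pab²/L² = (-11)·4·4²/8² = -11 kN·m
  R_B = Pa²(a+3b)/L³ = (-11)·4²·(4+3·4)/8³ = -11/2 kN
  M_B = -Pa²b/L² = -(-11)·4²·4/8² = 11 kN·m
Superposition: R_A = 32493/2000 kN, M_A = 8053/500 kN·m, R_B = 25507/2000 kN, M_B = -6267/500 kN·m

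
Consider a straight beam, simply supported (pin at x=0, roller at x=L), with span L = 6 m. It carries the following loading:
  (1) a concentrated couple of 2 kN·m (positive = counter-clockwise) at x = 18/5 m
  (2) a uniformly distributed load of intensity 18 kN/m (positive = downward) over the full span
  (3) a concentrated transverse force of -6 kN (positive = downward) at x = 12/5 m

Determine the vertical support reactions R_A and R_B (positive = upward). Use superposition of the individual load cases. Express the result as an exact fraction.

R_A = 761/15 kN, R_B = 769/15 kN

Load 1 — applied couple M₀=2 kN·m at a=18/5 m (b=L-a=12/5):
  R_A = M₀/L = 2/6 = 1/3 kN
  R_B = -M₀/L = -2/6 = -1/3 kN
Load 2 — uniform load w=18 kN/m over full span:
  R_A = wL/2 = 18·6/2 = 54 kN
  R_B = wL/2 = 18·6/2 = 54 kN
Load 3 — point force P=-6 kN at a=12/5 m (b=L-a=18/5):
  R_A = Pb/L = (-6)·(18/5)/6 = -18/5 kN
  R_B = Pa/L = (-6)·(12/5)/6 = -12/5 kN
Superposition: R_A = 761/15 kN, R_B = 769/15 kN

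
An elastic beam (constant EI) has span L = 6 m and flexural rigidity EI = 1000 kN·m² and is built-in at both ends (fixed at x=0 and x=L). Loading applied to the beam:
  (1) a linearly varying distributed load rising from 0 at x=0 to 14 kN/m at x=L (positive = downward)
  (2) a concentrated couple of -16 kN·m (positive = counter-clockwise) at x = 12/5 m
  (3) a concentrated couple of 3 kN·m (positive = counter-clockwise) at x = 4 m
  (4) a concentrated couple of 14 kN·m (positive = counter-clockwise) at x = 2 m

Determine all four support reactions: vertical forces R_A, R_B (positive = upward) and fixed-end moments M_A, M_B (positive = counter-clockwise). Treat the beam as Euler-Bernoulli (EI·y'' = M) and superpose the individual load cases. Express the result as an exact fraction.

R_A = 2821/225 kN, M_A = 397/25 kN·m, R_B = 6629/225 kN, M_B = -1924/75 kN·m

Load 1 — triangular load w₀=14 kN/m (0→w₀ over full span):
  R_A = 3w₀L/20 = 3·14·6/20 = 63/5 kN
  M_A = w₀L²/30 = 14·6²/30 = 84/5 kN·m
  R_B = 7w₀L/20 = 7·14·6/20 = 147/5 kN
  M_B = -w₀L²/20 = -14·6²/20 = -126/5 kN·m
Load 2 — applied couple M₀=-16 kN·m at a=12/5 m (b=L-a=18/5):
  R_A = 6M₀ab/L³ = 6·(-16)·(12/5)·(18/5)/6³ = -96/25 kN
  M_A = M₀b(2a-b)/L² = (-16)·(18/5)·(2·(12/5)-(18/5))/6² = -48/25 kN·m
  R_B = -6M₀ab/L³ = -6·(-16)·(12/5)·(18/5)/6³ = 96/25 kN
  M_B = M₀a(2b-a)/L² = (-16)·(12/5)·(2·(18/5)-(12/5))/6² = -128/25 kN·m
Load 3 — applied couple M₀=3 kN·m at a=4 m (b=L-a=2):
  R_A = 6M₀ab/L³ = 6·3·4·2/6³ = 2/3 kN
  M_A = M₀b(2a-b)/L² = 3·2·(2·4-2)/6² = 1 kN·m
  R_B = -6M₀ab/L³ = -6·3·4·2/6³ = -2/3 kN
  M_B = M₀a(2b-a)/L² = 3·4·(2·2-4)/6² = 0 kN·m
Load 4 — applied couple M₀=14 kN·m at a=2 m (b=L-a=4):
  R_A = 6M₀ab/L³ = 6·14·2·4/6³ = 28/9 kN
  M_A = M₀b(2a-b)/L² = 14·4·(2·2-4)/6² = 0 kN·m
  R_B = -6M₀ab/L³ = -6·14·2·4/6³ = -28/9 kN
  M_B = M₀a(2b-a)/L² = 14·2·(2·4-2)/6² = 14/3 kN·m
Superposition: R_A = 2821/225 kN, M_A = 397/25 kN·m, R_B = 6629/225 kN, M_B = -1924/75 kN·m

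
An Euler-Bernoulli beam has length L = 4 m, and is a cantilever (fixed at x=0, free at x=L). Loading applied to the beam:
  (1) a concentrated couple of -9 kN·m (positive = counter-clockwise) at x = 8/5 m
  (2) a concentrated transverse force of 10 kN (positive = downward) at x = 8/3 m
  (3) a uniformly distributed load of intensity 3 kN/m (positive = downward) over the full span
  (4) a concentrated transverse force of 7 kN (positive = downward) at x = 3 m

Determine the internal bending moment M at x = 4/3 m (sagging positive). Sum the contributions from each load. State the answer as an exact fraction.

Load 1 — applied couple M₀=-9 kN·m at a=8/5 m (b=L-a=12/5):
  M_1 = M₀  [x≤a] = (-9) = -9 kN·m
Load 2 — point force P=10 kN at a=8/3 m (b=L-a=4/3):
  M_2 = -P(a-x)  [x≤a] = -10·((8/3)-(4/3)) = -40/3 kN·m
Load 3 — uniform load w=3 kN/m over full span:
  M_3 = -w(L-x)²/2 = -3·(4-(4/3))²/2 = -32/3 kN·m
Load 4 — point force P=7 kN at a=3 m (b=L-a=1):
  M_4 = -P(a-x)  [x≤a] = -7·(3-(4/3)) = -35/3 kN·m
Superposition: M = Σ M_i = -134/3 kN·m ≈ -44.666667 kN·m

M(4/3) = -134/3 kN·m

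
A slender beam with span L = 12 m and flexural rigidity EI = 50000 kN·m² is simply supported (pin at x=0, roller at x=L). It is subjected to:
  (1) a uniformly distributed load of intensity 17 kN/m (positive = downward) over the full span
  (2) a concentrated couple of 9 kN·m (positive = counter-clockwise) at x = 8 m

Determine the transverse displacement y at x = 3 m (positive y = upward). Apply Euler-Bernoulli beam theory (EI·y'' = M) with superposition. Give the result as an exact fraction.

y(3) = -3303/50000 m

Load 1 — uniform load w=17 kN/m over full span:
  y_1 = -wx(L³-2Lx²+x³)/(24EI) = -17·3·(12³-2·12·3²+3³)/(24·50000) = -26163/400000 m
Load 2 — applied couple M₀=9 kN·m at a=8 m (b=L-a=4):
  y_2 = (M₀x³/(6L)+C₁x)/EI  [x≤a] with C₁=M₀(3b²-L²)/(6L)=-12 = (9·3³/(6·12)+(-12)·3)/50000 = -261/400000 m
Superposition: y = Σ y_i = -3303/50000 m ≈ -0.066060 m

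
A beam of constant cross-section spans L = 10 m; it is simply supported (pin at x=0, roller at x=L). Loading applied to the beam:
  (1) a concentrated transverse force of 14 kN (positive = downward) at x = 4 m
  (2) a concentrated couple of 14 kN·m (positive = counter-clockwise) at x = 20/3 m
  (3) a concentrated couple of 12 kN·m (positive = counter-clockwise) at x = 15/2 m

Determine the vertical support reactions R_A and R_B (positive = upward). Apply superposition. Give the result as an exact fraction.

R_A = 11 kN, R_B = 3 kN

Load 1 — point force P=14 kN at a=4 m (b=L-a=6):
  R_A = Pb/L = 14·6/10 = 42/5 kN
  R_B = Pa/L = 14·4/10 = 28/5 kN
Load 2 — applied couple M₀=14 kN·m at a=20/3 m (b=L-a=10/3):
  R_A = M₀/L = 14/10 = 7/5 kN
  R_B = -M₀/L = -14/10 = -7/5 kN
Load 3 — applied couple M₀=12 kN·m at a=15/2 m (b=L-a=5/2):
  R_A = M₀/L = 12/10 = 6/5 kN
  R_B = -M₀/L = -12/10 = -6/5 kN
Superposition: R_A = 11 kN, R_B = 3 kN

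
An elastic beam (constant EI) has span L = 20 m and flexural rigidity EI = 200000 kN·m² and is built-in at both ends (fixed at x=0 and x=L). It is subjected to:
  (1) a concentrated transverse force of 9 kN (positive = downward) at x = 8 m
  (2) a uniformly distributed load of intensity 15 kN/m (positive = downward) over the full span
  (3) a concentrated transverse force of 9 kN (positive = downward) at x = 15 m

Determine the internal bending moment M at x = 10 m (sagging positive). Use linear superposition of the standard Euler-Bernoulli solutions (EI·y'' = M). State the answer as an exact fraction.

Load 1 — point force P=9 kN at a=8 m (b=L-a=12):
  M_1 = Pa²(a+3b)(L-x)/L³ - Pa²b/L²  [x>a] = 9·8²·(8+3·12)·(20-10)/20³ - 9·8²·12/20² = 72/5 kN·m
Load 2 — uniform load w=15 kN/m over full span:
  M_2 = wLx/2 - wL²/12 - wx²/2 = 15·20·10/2 - 15·20²/12 - 15·10²/2 = 250 kN·m
Load 3 — point force P=9 kN at a=15 m (b=L-a=5):
  M_3 = Pb²(3a+b)x/L³ - Pab²/L²  [x≤a] = 9·5²·(3·15+5)·10/20³ - 9·15·5²/20² = 45/8 kN·m
Superposition: M = Σ M_i = 10801/40 kN·m ≈ 270.025000 kN·m

M(10) = 10801/40 kN·m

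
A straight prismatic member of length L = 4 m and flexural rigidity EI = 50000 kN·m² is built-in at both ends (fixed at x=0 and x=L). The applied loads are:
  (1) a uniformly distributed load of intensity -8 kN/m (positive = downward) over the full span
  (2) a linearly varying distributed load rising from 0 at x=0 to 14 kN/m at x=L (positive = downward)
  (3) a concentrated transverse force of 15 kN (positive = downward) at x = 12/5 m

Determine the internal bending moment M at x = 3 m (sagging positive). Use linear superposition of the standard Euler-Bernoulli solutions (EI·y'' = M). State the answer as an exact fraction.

M(3) = 173/100 kN·m

Load 1 — uniform load w=-8 kN/m over full span:
  M_1 = wLx/2 - wL²/12 - wx²/2 = (-8)·4·3/2 - (-8)·4²/12 - (-8)·3²/2 = -4/3 kN·m
Load 2 — triangular load w₀=14 kN/m (0→w₀ over full span):
  M_2 = 3w₀Lx/20 - w₀L²/30 - w₀x³/(6L) = 3·14·4·3/20 - 14·4²/30 - 14·3³/(6·4) = 119/60 kN·m
Load 3 — point force P=15 kN at a=12/5 m (b=L-a=8/5):
  M_3 = Pa²(a+3b)(L-x)/L³ - Pa²b/L²  [x>a] = 15·(12/5)²·((12/5)+3·(8/5))·(4-3)/4³ - 15·(12/5)²·(8/5)/4² = 27/25 kN·m
Superposition: M = Σ M_i = 173/100 kN·m ≈ 1.730000 kN·m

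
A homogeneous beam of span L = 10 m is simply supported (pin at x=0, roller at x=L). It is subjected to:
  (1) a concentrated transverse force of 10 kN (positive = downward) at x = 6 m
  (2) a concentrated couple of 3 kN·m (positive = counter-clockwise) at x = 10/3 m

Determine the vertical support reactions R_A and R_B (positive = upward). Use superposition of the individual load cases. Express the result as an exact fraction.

Load 1 — point force P=10 kN at a=6 m (b=L-a=4):
  R_A = Pb/L = 10·4/10 = 4 kN
  R_B = Pa/L = 10·6/10 = 6 kN
Load 2 — applied couple M₀=3 kN·m at a=10/3 m (b=L-a=20/3):
  R_A = M₀/L = 3/10 kN
  R_B = -M₀/L = -3/10 kN
Superposition: R_A = 43/10 kN, R_B = 57/10 kN

R_A = 43/10 kN, R_B = 57/10 kN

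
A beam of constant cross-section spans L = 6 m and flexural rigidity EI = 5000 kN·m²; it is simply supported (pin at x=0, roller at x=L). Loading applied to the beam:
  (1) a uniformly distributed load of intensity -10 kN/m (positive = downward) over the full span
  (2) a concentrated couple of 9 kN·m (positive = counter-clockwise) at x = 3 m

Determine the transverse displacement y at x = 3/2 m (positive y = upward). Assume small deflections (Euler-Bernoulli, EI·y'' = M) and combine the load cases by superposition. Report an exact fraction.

Load 1 — uniform load w=-10 kN/m over full span:
  y_1 = -wx(L³-2Lx²+x³)/(24EI) = -(-10)·(3/2)·(6³-2·6·(3/2)²+(3/2)³)/(24·5000) = 1539/64000 m
Load 2 — applied couple M₀=9 kN·m at a=3 m (b=L-a=3):
  y_2 = (M₀x³/(6L)+C₁x)/EI  [x≤a] with C₁=M₀(3b²-L²)/(6L)=-9/4 = (9·(3/2)³/(6·6)+(-9/4)·(3/2))/5000 = -81/160000 m
Superposition: y = Σ y_i = 7533/320000 m ≈ 0.023541 m

y(3/2) = 7533/320000 m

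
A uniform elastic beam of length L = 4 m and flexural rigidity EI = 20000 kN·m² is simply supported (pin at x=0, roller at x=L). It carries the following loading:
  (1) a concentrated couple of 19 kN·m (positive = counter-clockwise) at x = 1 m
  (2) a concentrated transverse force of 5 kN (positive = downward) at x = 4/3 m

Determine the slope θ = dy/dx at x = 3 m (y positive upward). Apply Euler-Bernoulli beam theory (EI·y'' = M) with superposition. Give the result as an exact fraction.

θ(3) = -311/1296000 rad

Load 1 — applied couple M₀=19 kN·m at a=1 m (b=L-a=3):
  θ_1 = (M₀x²/(2L)-M₀(x-a)+C₁)/EI  [x>a] with C₁=M₀(3b²-L²)/(6L)=209/24 = (19·3²/(2·4)-19·(3-1)+(209/24))/20000 = -19/48000 rad
Load 2 — point force P=5 kN at a=4/3 m (b=L-a=8/3):
  θ_2 = -Pa(2L²-6Lx+3x²+a²)/(6LEI)  [x>a] = -5·(4/3)·(2·4²-6·4·3+3·3²+(4/3)²)/(6·4·20000) = 101/648000 rad
Superposition: θ = Σ θ_i = -311/1296000 rad ≈ -0.000240 rad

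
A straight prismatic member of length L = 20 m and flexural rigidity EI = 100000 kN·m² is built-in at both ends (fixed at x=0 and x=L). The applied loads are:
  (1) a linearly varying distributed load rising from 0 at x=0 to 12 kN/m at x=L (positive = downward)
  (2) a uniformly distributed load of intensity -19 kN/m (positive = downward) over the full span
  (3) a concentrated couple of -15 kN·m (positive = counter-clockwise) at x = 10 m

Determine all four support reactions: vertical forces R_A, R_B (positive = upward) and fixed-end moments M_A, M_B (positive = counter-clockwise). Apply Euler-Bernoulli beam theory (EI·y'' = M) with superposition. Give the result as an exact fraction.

Load 1 — triangular load w₀=12 kN/m (0→w₀ over full span):
  R_A = 3w₀L/20 = 3·12·20/20 = 36 kN
  M_A = w₀L²/30 = 12·20²/30 = 160 kN·m
  R_B = 7w₀L/20 = 7·12·20/20 = 84 kN
  M_B = -w₀L²/20 = -12·20²/20 = -240 kN·m
Load 2 — uniform load w=-19 kN/m over full span:
  R_A = wL/2 = (-19)·20/2 = -190 kN
  M_A = wL²/12 = (-19)·20²/12 = -1900/3 kN·m
  R_B = wL/2 = (-19)·20/2 = -190 kN
  M_B = -wL²/12 = -(-19)·20²/12 = 1900/3 kN·m
Load 3 — applied couple M₀=-15 kN·m at a=10 m (b=L-a=10):
  R_A = 6M₀ab/L³ = 6·(-15)·10·10/20³ = -9/8 kN
  M_A = M₀b(2a-b)/L² = (-15)·10·(2·10-10)/20² = -15/4 kN·m
  R_B = -6M₀ab/L³ = -6·(-15)·10·10/20³ = 9/8 kN
  M_B = M₀a(2b-a)/L² = (-15)·10·(2·10-10)/20² = -15/4 kN·m
Superposition: R_A = -1241/8 kN, M_A = -5725/12 kN·m, R_B = -839/8 kN, M_B = 4675/12 kN·m

R_A = -1241/8 kN, M_A = -5725/12 kN·m, R_B = -839/8 kN, M_B = 4675/12 kN·m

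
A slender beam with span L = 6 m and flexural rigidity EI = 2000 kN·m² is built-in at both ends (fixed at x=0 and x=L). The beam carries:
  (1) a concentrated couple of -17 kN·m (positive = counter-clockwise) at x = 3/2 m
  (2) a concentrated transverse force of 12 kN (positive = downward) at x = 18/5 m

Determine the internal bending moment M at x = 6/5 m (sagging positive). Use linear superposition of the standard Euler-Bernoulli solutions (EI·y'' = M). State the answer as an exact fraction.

M(6/5) = -88557/10000 kN·m

Load 1 — applied couple M₀=-17 kN·m at a=3/2 m (b=L-a=9/2):
  M_1 = R_Ax - M_A  [x≤a] with R_A=-51/16, M_A=51/16 = (-51/16)·(6/5) - (51/16) = -561/80 kN·m
Load 2 — point force P=12 kN at a=18/5 m (b=L-a=12/5):
  M_2 = Pb²(3a+b)x/L³ - Pab²/L²  [x≤a] = 12·(12/5)²·(3·(18/5)+(12/5))·(6/5)/6³ - 12·(18/5)·(12/5)²/6² = -1152/625 kN·m
Superposition: M = Σ M_i = -88557/10000 kN·m ≈ -8.855700 kN·m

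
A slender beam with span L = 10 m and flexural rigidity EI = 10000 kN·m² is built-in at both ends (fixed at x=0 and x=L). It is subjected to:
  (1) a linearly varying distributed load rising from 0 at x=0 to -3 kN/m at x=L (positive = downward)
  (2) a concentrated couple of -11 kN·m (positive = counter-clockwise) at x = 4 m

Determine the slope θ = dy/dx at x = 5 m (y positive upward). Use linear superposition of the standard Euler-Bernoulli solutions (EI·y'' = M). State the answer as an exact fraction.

θ(5) = -51/800000 rad

Load 1 — triangular load w₀=-3 kN/m (0→w₀ over full span):
  θ_1 = -w₀(2x(L-x)(L-2x)(x+2L)+x²(L-x)²)/(120LEI) = -(-3)·(2·5·(10-5)·(10-2·5)·(5+2·10)+5²·(10-5)²)/(120·10·10000) = 1/6400 rad
Load 2 — applied couple M₀=-11 kN·m at a=4 m (b=L-a=6):
  θ_2 = (R_Ax²/2 - M_Ax - M₀(x-a))/EI  [x>a] with R_A=-198/125, M_A=-33/25 = ((-198/125)·5²/2 - (-33/25)·5 - (-11)·(5-4))/10000 = -11/50000 rad
Superposition: θ = Σ θ_i = -51/800000 rad ≈ -0.000064 rad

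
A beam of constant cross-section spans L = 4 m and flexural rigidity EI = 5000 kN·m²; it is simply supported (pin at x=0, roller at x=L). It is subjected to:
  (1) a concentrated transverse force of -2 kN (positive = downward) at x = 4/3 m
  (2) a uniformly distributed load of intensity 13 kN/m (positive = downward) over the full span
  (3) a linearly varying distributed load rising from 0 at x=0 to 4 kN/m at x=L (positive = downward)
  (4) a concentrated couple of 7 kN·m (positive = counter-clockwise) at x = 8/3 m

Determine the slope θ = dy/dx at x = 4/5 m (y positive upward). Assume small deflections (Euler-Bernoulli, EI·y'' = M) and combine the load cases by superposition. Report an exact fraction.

θ(4/5) = -825187/126562500 rad

Load 1 — point force P=-2 kN at a=4/3 m (b=L-a=8/3):
  θ_1 = -Pb(L²-b²-3x²)/(6LEI)  [x≤a] = -(-2)·(8/3)·(4²-(8/3)²-3·(4/5)²)/(6·4·5000) = 392/1265625 rad
Load 2 — uniform load w=13 kN/m over full span:
  θ_2 = -w(L³-6Lx²+4x³)/(24EI) = -13·(4³-6·4·(4/5)²+4·(4/5)³)/(24·5000) = -429/78125 rad
Load 3 — triangular load w₀=4 kN/m (0→w₀ over full span):
  θ_3 = -w₀(7L⁴-30L²x²+15x⁴)/(360LEI) = -4·(7·4⁴-30·4²·(4/5)²+15·(4/5)⁴)/(360·4·5000) = -2912/3515625 rad
Load 4 — applied couple M₀=7 kN·m at a=8/3 m (b=L-a=4/3):
  θ_4 = (M₀x²/(2L)+C₁)/EI  [x≤a] with C₁=M₀(3b²-L²)/(6L)=-28/9 = (7·(4/5)²/(2·4)+(-28/9))/5000 = -287/562500 rad
Superposition: θ = Σ θ_i = -825187/126562500 rad ≈ -0.006520 rad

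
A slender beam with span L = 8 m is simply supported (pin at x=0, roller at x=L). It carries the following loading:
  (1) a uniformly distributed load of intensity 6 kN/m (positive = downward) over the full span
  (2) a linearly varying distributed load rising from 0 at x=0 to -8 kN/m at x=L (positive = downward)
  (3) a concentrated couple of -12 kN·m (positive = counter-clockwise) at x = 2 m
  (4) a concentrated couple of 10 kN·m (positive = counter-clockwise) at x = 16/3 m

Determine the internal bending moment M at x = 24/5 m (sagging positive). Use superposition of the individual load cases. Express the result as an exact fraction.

Load 1 — uniform load w=6 kN/m over full span:
  M_1 = wx(L-x)/2 = 6·(24/5)·(8-(24/5))/2 = 1152/25 kN·m
Load 2 — triangular load w₀=-8 kN/m (0→w₀ over full span):
  M_2 = w₀Lx/6 - w₀x³/(6L) = (-8)·8·(24/5)/6 - (-8)·(24/5)³/(6·8) = -4096/125 kN·m
Load 3 — applied couple M₀=-12 kN·m at a=2 m (b=L-a=6):
  M_3 = M₀x/L - M₀  [x>a] = (-12)·(24/5)/8 - (-12) = 24/5 kN·m
Load 4 — applied couple M₀=10 kN·m at a=16/3 m (b=L-a=8/3):
  M_4 = M₀x/L  [x≤a] = 10·(24/5)/8 = 6 kN·m
Superposition: M = Σ M_i = 3014/125 kN·m ≈ 24.112000 kN·m

M(24/5) = 3014/125 kN·m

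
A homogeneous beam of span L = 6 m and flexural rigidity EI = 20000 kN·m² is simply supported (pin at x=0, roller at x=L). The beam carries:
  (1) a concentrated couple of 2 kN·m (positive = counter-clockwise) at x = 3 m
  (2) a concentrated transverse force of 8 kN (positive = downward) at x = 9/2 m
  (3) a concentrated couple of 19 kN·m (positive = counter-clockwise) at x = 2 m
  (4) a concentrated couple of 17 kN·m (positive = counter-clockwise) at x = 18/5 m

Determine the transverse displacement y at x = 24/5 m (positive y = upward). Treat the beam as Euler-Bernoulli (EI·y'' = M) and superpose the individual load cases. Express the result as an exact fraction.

Load 1 — applied couple M₀=2 kN·m at a=3 m (b=L-a=3):
  y_1 = (M₀x³/(6L)-M₀(x-a)²/2+C₁x)/EI  [x>a] with C₁=M₀(3b²-L²)/(6L)=-1/2 = (2·(24/5)³/(6·6)-2·((24/5)-3)²/2+(-1/2)·(24/5))/20000 = 63/2500000 m
Load 2 — point force P=8 kN at a=9/2 m (b=L-a=3/2):
  y_2 = -Pa(L-x)(2Lx-a²-x²)/(6LEI)  [x>a] = -8·(9/2)·(6-(24/5))·(2·6·(24/5)-(9/2)²-(24/5)²)/(6·6·20000) = -4293/5000000 m
Load 3 — applied couple M₀=19 kN·m at a=2 m (b=L-a=4):
  y_3 = (M₀x³/(6L)-M₀(x-a)²/2+C₁x)/EI  [x>a] with C₁=M₀(3b²-L²)/(6L)=19/3 = (19·(24/5)³/(6·6)-19·((24/5)-2)²/2+(19/3)·(24/5))/20000 = 893/1250000 m
Load 4 — applied couple M₀=17 kN·m at a=18/5 m (b=L-a=12/5):
  y_4 = (M₀x³/(6L)-M₀(x-a)²/2+C₁x)/EI  [x>a] with C₁=M₀(3b²-L²)/(6L)=-221/25 = (17·(24/5)³/(6·6)-17·((24/5)-(18/5))²/2+(-221/25)·(24/5))/20000 = -153/1250000 m
Superposition: y = Σ y_i = -1207/5000000 m ≈ -0.000241 m

y(24/5) = -1207/5000000 m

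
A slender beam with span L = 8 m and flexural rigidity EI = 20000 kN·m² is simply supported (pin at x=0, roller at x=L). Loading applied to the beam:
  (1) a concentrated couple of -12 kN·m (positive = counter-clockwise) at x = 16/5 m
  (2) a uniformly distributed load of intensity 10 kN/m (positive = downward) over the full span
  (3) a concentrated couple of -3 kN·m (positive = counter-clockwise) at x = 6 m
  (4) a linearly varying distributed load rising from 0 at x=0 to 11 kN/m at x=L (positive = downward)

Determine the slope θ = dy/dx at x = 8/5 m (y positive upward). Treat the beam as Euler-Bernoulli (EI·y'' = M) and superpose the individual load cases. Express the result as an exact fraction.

Load 1 — applied couple M₀=-12 kN·m at a=16/5 m (b=L-a=24/5):
  θ_1 = (M₀x²/(2L)+C₁)/EI  [x≤a] with C₁=M₀(3b²-L²)/(6L)=-32/25 = ((-12)·(8/5)²/(2·8)+(-32/25))/20000 = -1/6250 rad
Load 2 — uniform load w=10 kN/m over full span:
  θ_2 = -w(L³-6Lx²+4x³)/(24EI) = -10·(8³-6·8·(8/5)²+4·(8/5)³)/(24·20000) = -132/15625 rad
Load 3 — applied couple M₀=-3 kN·m at a=6 m (b=L-a=2):
  θ_3 = (M₀x²/(2L)+C₁)/EI  [x≤a] with C₁=M₀(3b²-L²)/(6L)=13/4 = ((-3)·(8/5)²/(2·8)+(13/4))/20000 = 277/2000000 rad
Load 4 — triangular load w₀=11 kN/m (0→w₀ over full span):
  θ_4 = -w₀(7L⁴-30L²x²+15x⁴)/(360LEI) = -11·(7·8⁴-30·8²·(8/5)²+15·(8/5)⁴)/(360·8·20000) = -16016/3515625 rad
Superposition: θ = Σ θ_i = -5861323/450000000 rad ≈ -0.013025 rad

θ(8/5) = -5861323/450000000 rad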